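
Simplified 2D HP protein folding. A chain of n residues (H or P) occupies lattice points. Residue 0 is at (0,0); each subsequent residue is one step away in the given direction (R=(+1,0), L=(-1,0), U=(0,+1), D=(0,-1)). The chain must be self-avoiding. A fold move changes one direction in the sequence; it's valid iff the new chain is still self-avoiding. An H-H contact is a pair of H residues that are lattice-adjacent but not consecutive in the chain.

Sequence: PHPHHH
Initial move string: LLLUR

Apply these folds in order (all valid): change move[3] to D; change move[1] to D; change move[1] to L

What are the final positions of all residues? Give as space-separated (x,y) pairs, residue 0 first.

Answer: (0,0) (-1,0) (-2,0) (-3,0) (-3,-1) (-2,-1)

Derivation:
Initial moves: LLLUR
Fold: move[3]->D => LLLDR (positions: [(0, 0), (-1, 0), (-2, 0), (-3, 0), (-3, -1), (-2, -1)])
Fold: move[1]->D => LDLDR (positions: [(0, 0), (-1, 0), (-1, -1), (-2, -1), (-2, -2), (-1, -2)])
Fold: move[1]->L => LLLDR (positions: [(0, 0), (-1, 0), (-2, 0), (-3, 0), (-3, -1), (-2, -1)])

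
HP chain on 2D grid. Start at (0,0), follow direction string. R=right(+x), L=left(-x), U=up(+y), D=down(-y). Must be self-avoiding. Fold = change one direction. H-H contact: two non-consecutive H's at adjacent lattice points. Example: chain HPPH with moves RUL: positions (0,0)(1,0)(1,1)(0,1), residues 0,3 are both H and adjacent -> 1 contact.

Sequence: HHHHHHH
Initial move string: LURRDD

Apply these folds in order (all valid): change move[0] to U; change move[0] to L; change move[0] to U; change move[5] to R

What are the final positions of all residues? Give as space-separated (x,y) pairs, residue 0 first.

Initial moves: LURRDD
Fold: move[0]->U => UURRDD (positions: [(0, 0), (0, 1), (0, 2), (1, 2), (2, 2), (2, 1), (2, 0)])
Fold: move[0]->L => LURRDD (positions: [(0, 0), (-1, 0), (-1, 1), (0, 1), (1, 1), (1, 0), (1, -1)])
Fold: move[0]->U => UURRDD (positions: [(0, 0), (0, 1), (0, 2), (1, 2), (2, 2), (2, 1), (2, 0)])
Fold: move[5]->R => UURRDR (positions: [(0, 0), (0, 1), (0, 2), (1, 2), (2, 2), (2, 1), (3, 1)])

Answer: (0,0) (0,1) (0,2) (1,2) (2,2) (2,1) (3,1)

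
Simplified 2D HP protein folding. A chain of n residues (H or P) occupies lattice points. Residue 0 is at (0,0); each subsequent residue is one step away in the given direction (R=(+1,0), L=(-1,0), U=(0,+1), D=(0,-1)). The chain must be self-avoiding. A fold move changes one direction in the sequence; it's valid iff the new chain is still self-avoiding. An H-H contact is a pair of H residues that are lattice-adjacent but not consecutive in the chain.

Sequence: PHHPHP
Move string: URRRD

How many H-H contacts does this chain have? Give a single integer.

Answer: 0

Derivation:
Positions: [(0, 0), (0, 1), (1, 1), (2, 1), (3, 1), (3, 0)]
No H-H contacts found.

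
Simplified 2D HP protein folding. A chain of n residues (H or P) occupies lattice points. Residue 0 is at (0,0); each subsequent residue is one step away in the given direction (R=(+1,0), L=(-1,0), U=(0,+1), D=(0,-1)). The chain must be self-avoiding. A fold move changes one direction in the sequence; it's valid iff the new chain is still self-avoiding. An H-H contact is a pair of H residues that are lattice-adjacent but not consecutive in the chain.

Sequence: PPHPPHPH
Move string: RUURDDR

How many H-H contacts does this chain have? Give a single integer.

Positions: [(0, 0), (1, 0), (1, 1), (1, 2), (2, 2), (2, 1), (2, 0), (3, 0)]
H-H contact: residue 2 @(1,1) - residue 5 @(2, 1)

Answer: 1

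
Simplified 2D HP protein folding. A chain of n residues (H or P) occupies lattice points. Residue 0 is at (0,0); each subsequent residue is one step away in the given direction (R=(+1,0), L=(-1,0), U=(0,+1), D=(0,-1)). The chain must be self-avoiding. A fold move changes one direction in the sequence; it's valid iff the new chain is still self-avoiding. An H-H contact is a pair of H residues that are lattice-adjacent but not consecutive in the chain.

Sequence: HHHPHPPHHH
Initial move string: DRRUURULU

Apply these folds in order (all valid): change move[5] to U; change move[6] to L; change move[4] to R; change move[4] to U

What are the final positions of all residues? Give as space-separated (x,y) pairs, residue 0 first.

Initial moves: DRRUURULU
Fold: move[5]->U => DRRUUUULU (positions: [(0, 0), (0, -1), (1, -1), (2, -1), (2, 0), (2, 1), (2, 2), (2, 3), (1, 3), (1, 4)])
Fold: move[6]->L => DRRUUULLU (positions: [(0, 0), (0, -1), (1, -1), (2, -1), (2, 0), (2, 1), (2, 2), (1, 2), (0, 2), (0, 3)])
Fold: move[4]->R => DRRURULLU (positions: [(0, 0), (0, -1), (1, -1), (2, -1), (2, 0), (3, 0), (3, 1), (2, 1), (1, 1), (1, 2)])
Fold: move[4]->U => DRRUUULLU (positions: [(0, 0), (0, -1), (1, -1), (2, -1), (2, 0), (2, 1), (2, 2), (1, 2), (0, 2), (0, 3)])

Answer: (0,0) (0,-1) (1,-1) (2,-1) (2,0) (2,1) (2,2) (1,2) (0,2) (0,3)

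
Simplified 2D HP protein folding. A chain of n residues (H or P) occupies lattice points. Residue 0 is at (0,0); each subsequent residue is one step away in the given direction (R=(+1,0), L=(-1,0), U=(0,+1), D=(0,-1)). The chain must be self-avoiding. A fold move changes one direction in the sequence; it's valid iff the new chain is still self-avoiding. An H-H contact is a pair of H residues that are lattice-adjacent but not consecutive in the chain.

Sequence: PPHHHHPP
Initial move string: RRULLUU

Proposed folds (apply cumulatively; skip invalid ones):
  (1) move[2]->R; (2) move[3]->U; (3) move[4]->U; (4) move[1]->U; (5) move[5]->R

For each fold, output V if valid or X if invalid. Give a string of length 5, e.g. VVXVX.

Initial: RRULLUU -> [(0, 0), (1, 0), (2, 0), (2, 1), (1, 1), (0, 1), (0, 2), (0, 3)]
Fold 1: move[2]->R => RRRLLUU INVALID (collision), skipped
Fold 2: move[3]->U => RRUULUU VALID
Fold 3: move[4]->U => RRUUUUU VALID
Fold 4: move[1]->U => RUUUUUU VALID
Fold 5: move[5]->R => RUUUURU VALID

Answer: XVVVV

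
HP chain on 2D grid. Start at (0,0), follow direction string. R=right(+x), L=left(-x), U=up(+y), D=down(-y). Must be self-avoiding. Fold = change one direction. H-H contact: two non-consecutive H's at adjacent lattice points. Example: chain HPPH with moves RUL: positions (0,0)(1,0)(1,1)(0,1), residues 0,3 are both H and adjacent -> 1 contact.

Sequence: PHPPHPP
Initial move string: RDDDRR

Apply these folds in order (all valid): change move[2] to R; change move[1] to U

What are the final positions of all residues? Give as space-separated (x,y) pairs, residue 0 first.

Initial moves: RDDDRR
Fold: move[2]->R => RDRDRR (positions: [(0, 0), (1, 0), (1, -1), (2, -1), (2, -2), (3, -2), (4, -2)])
Fold: move[1]->U => RURDRR (positions: [(0, 0), (1, 0), (1, 1), (2, 1), (2, 0), (3, 0), (4, 0)])

Answer: (0,0) (1,0) (1,1) (2,1) (2,0) (3,0) (4,0)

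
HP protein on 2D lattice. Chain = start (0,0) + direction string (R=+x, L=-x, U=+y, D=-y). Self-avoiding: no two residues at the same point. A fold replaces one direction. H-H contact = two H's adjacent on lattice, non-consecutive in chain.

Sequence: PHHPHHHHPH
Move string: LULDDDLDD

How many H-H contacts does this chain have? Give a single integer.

Answer: 1

Derivation:
Positions: [(0, 0), (-1, 0), (-1, 1), (-2, 1), (-2, 0), (-2, -1), (-2, -2), (-3, -2), (-3, -3), (-3, -4)]
H-H contact: residue 1 @(-1,0) - residue 4 @(-2, 0)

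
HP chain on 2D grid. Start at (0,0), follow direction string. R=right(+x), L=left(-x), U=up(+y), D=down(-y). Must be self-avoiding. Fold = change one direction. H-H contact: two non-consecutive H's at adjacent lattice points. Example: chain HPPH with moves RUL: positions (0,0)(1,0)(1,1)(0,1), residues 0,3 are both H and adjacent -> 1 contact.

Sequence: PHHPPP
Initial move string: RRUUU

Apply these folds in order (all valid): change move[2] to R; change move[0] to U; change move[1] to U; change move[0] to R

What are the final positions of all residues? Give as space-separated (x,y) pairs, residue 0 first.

Answer: (0,0) (1,0) (1,1) (2,1) (2,2) (2,3)

Derivation:
Initial moves: RRUUU
Fold: move[2]->R => RRRUU (positions: [(0, 0), (1, 0), (2, 0), (3, 0), (3, 1), (3, 2)])
Fold: move[0]->U => URRUU (positions: [(0, 0), (0, 1), (1, 1), (2, 1), (2, 2), (2, 3)])
Fold: move[1]->U => UURUU (positions: [(0, 0), (0, 1), (0, 2), (1, 2), (1, 3), (1, 4)])
Fold: move[0]->R => RURUU (positions: [(0, 0), (1, 0), (1, 1), (2, 1), (2, 2), (2, 3)])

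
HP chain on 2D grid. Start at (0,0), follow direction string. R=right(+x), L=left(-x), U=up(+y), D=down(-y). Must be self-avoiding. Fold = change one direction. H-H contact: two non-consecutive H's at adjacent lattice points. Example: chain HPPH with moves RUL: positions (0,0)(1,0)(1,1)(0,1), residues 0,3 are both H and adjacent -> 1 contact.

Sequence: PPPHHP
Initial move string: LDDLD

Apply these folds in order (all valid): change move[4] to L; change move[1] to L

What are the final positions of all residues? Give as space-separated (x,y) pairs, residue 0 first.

Initial moves: LDDLD
Fold: move[4]->L => LDDLL (positions: [(0, 0), (-1, 0), (-1, -1), (-1, -2), (-2, -2), (-3, -2)])
Fold: move[1]->L => LLDLL (positions: [(0, 0), (-1, 0), (-2, 0), (-2, -1), (-3, -1), (-4, -1)])

Answer: (0,0) (-1,0) (-2,0) (-2,-1) (-3,-1) (-4,-1)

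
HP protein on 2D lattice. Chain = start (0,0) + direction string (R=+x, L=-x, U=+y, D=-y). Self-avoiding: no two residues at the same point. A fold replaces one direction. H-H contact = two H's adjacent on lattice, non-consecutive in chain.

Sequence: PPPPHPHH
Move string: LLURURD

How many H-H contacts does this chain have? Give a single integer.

Positions: [(0, 0), (-1, 0), (-2, 0), (-2, 1), (-1, 1), (-1, 2), (0, 2), (0, 1)]
H-H contact: residue 4 @(-1,1) - residue 7 @(0, 1)

Answer: 1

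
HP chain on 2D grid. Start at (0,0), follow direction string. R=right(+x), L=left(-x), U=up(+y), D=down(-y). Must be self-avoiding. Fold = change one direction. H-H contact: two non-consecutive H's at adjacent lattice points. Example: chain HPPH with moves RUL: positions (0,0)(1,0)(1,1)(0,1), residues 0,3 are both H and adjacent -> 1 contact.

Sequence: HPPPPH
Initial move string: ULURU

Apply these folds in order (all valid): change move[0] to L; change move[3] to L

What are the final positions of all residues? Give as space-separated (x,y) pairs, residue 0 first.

Initial moves: ULURU
Fold: move[0]->L => LLURU (positions: [(0, 0), (-1, 0), (-2, 0), (-2, 1), (-1, 1), (-1, 2)])
Fold: move[3]->L => LLULU (positions: [(0, 0), (-1, 0), (-2, 0), (-2, 1), (-3, 1), (-3, 2)])

Answer: (0,0) (-1,0) (-2,0) (-2,1) (-3,1) (-3,2)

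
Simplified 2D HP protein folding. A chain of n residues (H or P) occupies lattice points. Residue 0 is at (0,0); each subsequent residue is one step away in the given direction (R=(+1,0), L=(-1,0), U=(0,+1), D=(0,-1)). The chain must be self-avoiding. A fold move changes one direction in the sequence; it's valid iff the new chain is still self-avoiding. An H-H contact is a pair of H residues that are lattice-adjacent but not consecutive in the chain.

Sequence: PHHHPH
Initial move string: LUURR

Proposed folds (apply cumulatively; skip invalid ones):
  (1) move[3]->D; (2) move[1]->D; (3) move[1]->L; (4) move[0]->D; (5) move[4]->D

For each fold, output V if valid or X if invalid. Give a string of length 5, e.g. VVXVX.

Initial: LUURR -> [(0, 0), (-1, 0), (-1, 1), (-1, 2), (0, 2), (1, 2)]
Fold 1: move[3]->D => LUUDR INVALID (collision), skipped
Fold 2: move[1]->D => LDURR INVALID (collision), skipped
Fold 3: move[1]->L => LLURR VALID
Fold 4: move[0]->D => DLURR INVALID (collision), skipped
Fold 5: move[4]->D => LLURD INVALID (collision), skipped

Answer: XXVXX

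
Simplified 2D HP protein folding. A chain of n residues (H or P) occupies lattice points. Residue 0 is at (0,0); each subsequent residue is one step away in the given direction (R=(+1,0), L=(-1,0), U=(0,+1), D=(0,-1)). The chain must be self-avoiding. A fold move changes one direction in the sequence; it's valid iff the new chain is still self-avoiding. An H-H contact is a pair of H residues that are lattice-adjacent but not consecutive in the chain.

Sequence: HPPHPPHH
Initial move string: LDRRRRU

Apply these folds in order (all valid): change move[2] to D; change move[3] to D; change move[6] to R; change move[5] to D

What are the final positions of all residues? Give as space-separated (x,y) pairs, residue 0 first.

Initial moves: LDRRRRU
Fold: move[2]->D => LDDRRRU (positions: [(0, 0), (-1, 0), (-1, -1), (-1, -2), (0, -2), (1, -2), (2, -2), (2, -1)])
Fold: move[3]->D => LDDDRRU (positions: [(0, 0), (-1, 0), (-1, -1), (-1, -2), (-1, -3), (0, -3), (1, -3), (1, -2)])
Fold: move[6]->R => LDDDRRR (positions: [(0, 0), (-1, 0), (-1, -1), (-1, -2), (-1, -3), (0, -3), (1, -3), (2, -3)])
Fold: move[5]->D => LDDDRDR (positions: [(0, 0), (-1, 0), (-1, -1), (-1, -2), (-1, -3), (0, -3), (0, -4), (1, -4)])

Answer: (0,0) (-1,0) (-1,-1) (-1,-2) (-1,-3) (0,-3) (0,-4) (1,-4)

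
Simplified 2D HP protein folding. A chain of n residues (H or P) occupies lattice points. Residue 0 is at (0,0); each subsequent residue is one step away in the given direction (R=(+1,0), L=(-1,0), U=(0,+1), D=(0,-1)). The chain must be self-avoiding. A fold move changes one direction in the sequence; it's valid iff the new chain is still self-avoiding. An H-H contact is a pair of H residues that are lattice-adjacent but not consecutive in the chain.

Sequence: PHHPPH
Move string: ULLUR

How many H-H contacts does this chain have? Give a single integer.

Positions: [(0, 0), (0, 1), (-1, 1), (-2, 1), (-2, 2), (-1, 2)]
H-H contact: residue 2 @(-1,1) - residue 5 @(-1, 2)

Answer: 1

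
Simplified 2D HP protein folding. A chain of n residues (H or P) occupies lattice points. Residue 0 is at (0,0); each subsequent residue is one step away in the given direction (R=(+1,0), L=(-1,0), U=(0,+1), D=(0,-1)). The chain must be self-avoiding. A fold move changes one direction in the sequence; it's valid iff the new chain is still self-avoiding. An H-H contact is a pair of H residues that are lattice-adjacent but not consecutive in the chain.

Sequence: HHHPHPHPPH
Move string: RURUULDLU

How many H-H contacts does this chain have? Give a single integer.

Answer: 1

Derivation:
Positions: [(0, 0), (1, 0), (1, 1), (2, 1), (2, 2), (2, 3), (1, 3), (1, 2), (0, 2), (0, 3)]
H-H contact: residue 6 @(1,3) - residue 9 @(0, 3)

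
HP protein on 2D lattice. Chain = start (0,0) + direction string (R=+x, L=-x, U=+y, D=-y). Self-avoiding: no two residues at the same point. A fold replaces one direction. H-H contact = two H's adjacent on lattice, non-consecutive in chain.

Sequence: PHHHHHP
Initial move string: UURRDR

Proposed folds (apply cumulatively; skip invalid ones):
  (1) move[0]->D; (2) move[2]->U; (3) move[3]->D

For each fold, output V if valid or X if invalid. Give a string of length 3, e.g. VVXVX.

Answer: XVX

Derivation:
Initial: UURRDR -> [(0, 0), (0, 1), (0, 2), (1, 2), (2, 2), (2, 1), (3, 1)]
Fold 1: move[0]->D => DURRDR INVALID (collision), skipped
Fold 2: move[2]->U => UUURDR VALID
Fold 3: move[3]->D => UUUDDR INVALID (collision), skipped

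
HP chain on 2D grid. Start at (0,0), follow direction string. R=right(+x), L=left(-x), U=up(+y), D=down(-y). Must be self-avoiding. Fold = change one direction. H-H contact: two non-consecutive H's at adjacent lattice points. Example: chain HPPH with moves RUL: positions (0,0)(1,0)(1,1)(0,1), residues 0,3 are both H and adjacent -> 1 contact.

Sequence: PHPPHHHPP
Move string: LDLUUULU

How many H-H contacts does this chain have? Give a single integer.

Positions: [(0, 0), (-1, 0), (-1, -1), (-2, -1), (-2, 0), (-2, 1), (-2, 2), (-3, 2), (-3, 3)]
H-H contact: residue 1 @(-1,0) - residue 4 @(-2, 0)

Answer: 1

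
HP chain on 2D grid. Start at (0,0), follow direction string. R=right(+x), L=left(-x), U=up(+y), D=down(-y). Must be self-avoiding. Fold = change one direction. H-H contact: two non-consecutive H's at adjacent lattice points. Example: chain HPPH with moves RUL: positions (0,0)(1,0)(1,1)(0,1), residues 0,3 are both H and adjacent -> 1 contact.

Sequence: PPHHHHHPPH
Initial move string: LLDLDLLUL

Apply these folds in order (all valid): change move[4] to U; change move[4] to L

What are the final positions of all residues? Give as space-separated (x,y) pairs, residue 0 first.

Answer: (0,0) (-1,0) (-2,0) (-2,-1) (-3,-1) (-4,-1) (-5,-1) (-6,-1) (-6,0) (-7,0)

Derivation:
Initial moves: LLDLDLLUL
Fold: move[4]->U => LLDLULLUL (positions: [(0, 0), (-1, 0), (-2, 0), (-2, -1), (-3, -1), (-3, 0), (-4, 0), (-5, 0), (-5, 1), (-6, 1)])
Fold: move[4]->L => LLDLLLLUL (positions: [(0, 0), (-1, 0), (-2, 0), (-2, -1), (-3, -1), (-4, -1), (-5, -1), (-6, -1), (-6, 0), (-7, 0)])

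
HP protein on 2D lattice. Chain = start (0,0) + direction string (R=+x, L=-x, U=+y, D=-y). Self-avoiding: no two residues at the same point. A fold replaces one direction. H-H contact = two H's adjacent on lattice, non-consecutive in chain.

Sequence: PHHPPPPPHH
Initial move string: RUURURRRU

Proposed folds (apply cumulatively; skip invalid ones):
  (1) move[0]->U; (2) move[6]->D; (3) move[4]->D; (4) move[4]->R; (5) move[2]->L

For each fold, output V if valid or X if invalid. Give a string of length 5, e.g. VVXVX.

Initial: RUURURRRU -> [(0, 0), (1, 0), (1, 1), (1, 2), (2, 2), (2, 3), (3, 3), (4, 3), (5, 3), (5, 4)]
Fold 1: move[0]->U => UUURURRRU VALID
Fold 2: move[6]->D => UUURURDRU VALID
Fold 3: move[4]->D => UUURDRDRU VALID
Fold 4: move[4]->R => UUURRRDRU VALID
Fold 5: move[2]->L => UULRRRDRU INVALID (collision), skipped

Answer: VVVVX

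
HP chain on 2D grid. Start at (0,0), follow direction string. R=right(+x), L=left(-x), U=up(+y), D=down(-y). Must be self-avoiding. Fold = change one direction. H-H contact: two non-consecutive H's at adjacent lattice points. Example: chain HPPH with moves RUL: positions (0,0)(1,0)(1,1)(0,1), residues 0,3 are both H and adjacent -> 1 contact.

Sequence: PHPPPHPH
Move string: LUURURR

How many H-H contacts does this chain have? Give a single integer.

Positions: [(0, 0), (-1, 0), (-1, 1), (-1, 2), (0, 2), (0, 3), (1, 3), (2, 3)]
No H-H contacts found.

Answer: 0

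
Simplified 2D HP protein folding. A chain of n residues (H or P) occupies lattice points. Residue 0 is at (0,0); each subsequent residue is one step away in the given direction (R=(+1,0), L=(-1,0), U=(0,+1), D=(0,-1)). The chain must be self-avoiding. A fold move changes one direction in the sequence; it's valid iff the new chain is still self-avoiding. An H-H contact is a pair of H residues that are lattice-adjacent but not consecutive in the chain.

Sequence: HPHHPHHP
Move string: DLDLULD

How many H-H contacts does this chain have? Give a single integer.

Answer: 1

Derivation:
Positions: [(0, 0), (0, -1), (-1, -1), (-1, -2), (-2, -2), (-2, -1), (-3, -1), (-3, -2)]
H-H contact: residue 2 @(-1,-1) - residue 5 @(-2, -1)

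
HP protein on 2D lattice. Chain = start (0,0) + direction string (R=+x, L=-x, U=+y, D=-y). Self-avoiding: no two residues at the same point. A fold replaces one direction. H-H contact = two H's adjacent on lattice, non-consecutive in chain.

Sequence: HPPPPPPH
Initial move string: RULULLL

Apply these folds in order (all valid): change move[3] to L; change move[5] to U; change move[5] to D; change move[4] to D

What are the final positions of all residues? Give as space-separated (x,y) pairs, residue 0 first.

Initial moves: RULULLL
Fold: move[3]->L => RULLLLL (positions: [(0, 0), (1, 0), (1, 1), (0, 1), (-1, 1), (-2, 1), (-3, 1), (-4, 1)])
Fold: move[5]->U => RULLLUL (positions: [(0, 0), (1, 0), (1, 1), (0, 1), (-1, 1), (-2, 1), (-2, 2), (-3, 2)])
Fold: move[5]->D => RULLLDL (positions: [(0, 0), (1, 0), (1, 1), (0, 1), (-1, 1), (-2, 1), (-2, 0), (-3, 0)])
Fold: move[4]->D => RULLDDL (positions: [(0, 0), (1, 0), (1, 1), (0, 1), (-1, 1), (-1, 0), (-1, -1), (-2, -1)])

Answer: (0,0) (1,0) (1,1) (0,1) (-1,1) (-1,0) (-1,-1) (-2,-1)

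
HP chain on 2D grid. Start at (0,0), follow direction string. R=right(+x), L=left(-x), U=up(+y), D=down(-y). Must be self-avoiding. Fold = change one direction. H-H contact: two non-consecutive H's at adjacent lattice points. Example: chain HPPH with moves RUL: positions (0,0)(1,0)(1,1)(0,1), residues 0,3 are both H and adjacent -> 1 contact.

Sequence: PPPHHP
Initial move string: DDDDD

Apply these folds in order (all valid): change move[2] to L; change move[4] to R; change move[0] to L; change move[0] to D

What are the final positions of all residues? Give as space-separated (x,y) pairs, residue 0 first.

Initial moves: DDDDD
Fold: move[2]->L => DDLDD (positions: [(0, 0), (0, -1), (0, -2), (-1, -2), (-1, -3), (-1, -4)])
Fold: move[4]->R => DDLDR (positions: [(0, 0), (0, -1), (0, -2), (-1, -2), (-1, -3), (0, -3)])
Fold: move[0]->L => LDLDR (positions: [(0, 0), (-1, 0), (-1, -1), (-2, -1), (-2, -2), (-1, -2)])
Fold: move[0]->D => DDLDR (positions: [(0, 0), (0, -1), (0, -2), (-1, -2), (-1, -3), (0, -3)])

Answer: (0,0) (0,-1) (0,-2) (-1,-2) (-1,-3) (0,-3)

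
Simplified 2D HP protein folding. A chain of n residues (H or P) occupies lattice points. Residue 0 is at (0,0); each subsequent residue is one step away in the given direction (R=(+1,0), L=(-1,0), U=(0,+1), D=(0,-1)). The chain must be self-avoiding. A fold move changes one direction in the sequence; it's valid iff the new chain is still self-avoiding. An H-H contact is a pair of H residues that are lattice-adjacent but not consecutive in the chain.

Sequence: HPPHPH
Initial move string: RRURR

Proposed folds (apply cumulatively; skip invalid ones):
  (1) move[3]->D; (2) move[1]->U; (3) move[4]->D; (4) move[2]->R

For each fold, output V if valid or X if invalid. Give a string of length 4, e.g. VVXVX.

Answer: XVVV

Derivation:
Initial: RRURR -> [(0, 0), (1, 0), (2, 0), (2, 1), (3, 1), (4, 1)]
Fold 1: move[3]->D => RRUDR INVALID (collision), skipped
Fold 2: move[1]->U => RUURR VALID
Fold 3: move[4]->D => RUURD VALID
Fold 4: move[2]->R => RURRD VALID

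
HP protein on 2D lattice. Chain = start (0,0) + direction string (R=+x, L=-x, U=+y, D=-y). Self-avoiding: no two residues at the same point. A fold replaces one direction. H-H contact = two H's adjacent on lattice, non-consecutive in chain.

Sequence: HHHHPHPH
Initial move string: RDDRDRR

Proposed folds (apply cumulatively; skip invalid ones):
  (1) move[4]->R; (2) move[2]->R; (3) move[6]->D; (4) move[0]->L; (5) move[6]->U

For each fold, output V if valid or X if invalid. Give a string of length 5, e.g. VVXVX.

Answer: VVVVV

Derivation:
Initial: RDDRDRR -> [(0, 0), (1, 0), (1, -1), (1, -2), (2, -2), (2, -3), (3, -3), (4, -3)]
Fold 1: move[4]->R => RDDRRRR VALID
Fold 2: move[2]->R => RDRRRRR VALID
Fold 3: move[6]->D => RDRRRRD VALID
Fold 4: move[0]->L => LDRRRRD VALID
Fold 5: move[6]->U => LDRRRRU VALID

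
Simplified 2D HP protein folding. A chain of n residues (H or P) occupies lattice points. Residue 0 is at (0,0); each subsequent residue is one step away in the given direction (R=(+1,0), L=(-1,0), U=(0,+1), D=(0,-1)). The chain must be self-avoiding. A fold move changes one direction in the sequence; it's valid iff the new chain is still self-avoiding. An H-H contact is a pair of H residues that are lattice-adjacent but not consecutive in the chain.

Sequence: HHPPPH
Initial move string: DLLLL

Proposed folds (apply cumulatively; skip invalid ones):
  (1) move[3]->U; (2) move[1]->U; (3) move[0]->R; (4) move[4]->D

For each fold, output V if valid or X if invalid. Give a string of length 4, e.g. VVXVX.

Answer: VXXX

Derivation:
Initial: DLLLL -> [(0, 0), (0, -1), (-1, -1), (-2, -1), (-3, -1), (-4, -1)]
Fold 1: move[3]->U => DLLUL VALID
Fold 2: move[1]->U => DULUL INVALID (collision), skipped
Fold 3: move[0]->R => RLLUL INVALID (collision), skipped
Fold 4: move[4]->D => DLLUD INVALID (collision), skipped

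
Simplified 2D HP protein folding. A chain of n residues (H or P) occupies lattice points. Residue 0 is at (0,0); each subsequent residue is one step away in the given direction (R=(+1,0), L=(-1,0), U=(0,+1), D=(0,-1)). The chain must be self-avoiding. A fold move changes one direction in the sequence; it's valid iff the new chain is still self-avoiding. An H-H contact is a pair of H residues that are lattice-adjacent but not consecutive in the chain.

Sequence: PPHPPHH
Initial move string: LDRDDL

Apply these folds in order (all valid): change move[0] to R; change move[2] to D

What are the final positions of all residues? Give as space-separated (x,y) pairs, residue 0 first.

Initial moves: LDRDDL
Fold: move[0]->R => RDRDDL (positions: [(0, 0), (1, 0), (1, -1), (2, -1), (2, -2), (2, -3), (1, -3)])
Fold: move[2]->D => RDDDDL (positions: [(0, 0), (1, 0), (1, -1), (1, -2), (1, -3), (1, -4), (0, -4)])

Answer: (0,0) (1,0) (1,-1) (1,-2) (1,-3) (1,-4) (0,-4)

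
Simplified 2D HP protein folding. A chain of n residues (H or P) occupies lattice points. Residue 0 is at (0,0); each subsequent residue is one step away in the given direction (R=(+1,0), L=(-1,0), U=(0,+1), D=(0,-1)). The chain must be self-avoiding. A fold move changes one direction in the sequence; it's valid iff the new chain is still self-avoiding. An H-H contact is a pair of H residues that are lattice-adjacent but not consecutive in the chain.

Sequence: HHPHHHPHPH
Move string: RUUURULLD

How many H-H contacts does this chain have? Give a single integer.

Answer: 2

Derivation:
Positions: [(0, 0), (1, 0), (1, 1), (1, 2), (1, 3), (2, 3), (2, 4), (1, 4), (0, 4), (0, 3)]
H-H contact: residue 4 @(1,3) - residue 9 @(0, 3)
H-H contact: residue 4 @(1,3) - residue 7 @(1, 4)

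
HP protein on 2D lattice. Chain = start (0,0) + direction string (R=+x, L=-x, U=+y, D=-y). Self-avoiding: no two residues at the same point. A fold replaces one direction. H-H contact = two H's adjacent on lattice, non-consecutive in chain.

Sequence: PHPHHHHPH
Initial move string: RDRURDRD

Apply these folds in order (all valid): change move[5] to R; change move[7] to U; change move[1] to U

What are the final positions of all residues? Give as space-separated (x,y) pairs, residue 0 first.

Answer: (0,0) (1,0) (1,1) (2,1) (2,2) (3,2) (4,2) (5,2) (5,3)

Derivation:
Initial moves: RDRURDRD
Fold: move[5]->R => RDRURRRD (positions: [(0, 0), (1, 0), (1, -1), (2, -1), (2, 0), (3, 0), (4, 0), (5, 0), (5, -1)])
Fold: move[7]->U => RDRURRRU (positions: [(0, 0), (1, 0), (1, -1), (2, -1), (2, 0), (3, 0), (4, 0), (5, 0), (5, 1)])
Fold: move[1]->U => RURURRRU (positions: [(0, 0), (1, 0), (1, 1), (2, 1), (2, 2), (3, 2), (4, 2), (5, 2), (5, 3)])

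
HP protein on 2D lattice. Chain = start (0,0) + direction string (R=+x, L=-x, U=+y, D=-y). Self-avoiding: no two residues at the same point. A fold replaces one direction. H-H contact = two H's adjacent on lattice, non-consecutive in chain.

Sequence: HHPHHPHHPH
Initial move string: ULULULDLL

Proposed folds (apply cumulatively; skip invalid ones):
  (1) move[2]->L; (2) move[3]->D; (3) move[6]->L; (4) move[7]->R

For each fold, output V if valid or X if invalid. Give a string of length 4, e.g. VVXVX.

Answer: VXVX

Derivation:
Initial: ULULULDLL -> [(0, 0), (0, 1), (-1, 1), (-1, 2), (-2, 2), (-2, 3), (-3, 3), (-3, 2), (-4, 2), (-5, 2)]
Fold 1: move[2]->L => ULLLULDLL VALID
Fold 2: move[3]->D => ULLDULDLL INVALID (collision), skipped
Fold 3: move[6]->L => ULLLULLLL VALID
Fold 4: move[7]->R => ULLLULLRL INVALID (collision), skipped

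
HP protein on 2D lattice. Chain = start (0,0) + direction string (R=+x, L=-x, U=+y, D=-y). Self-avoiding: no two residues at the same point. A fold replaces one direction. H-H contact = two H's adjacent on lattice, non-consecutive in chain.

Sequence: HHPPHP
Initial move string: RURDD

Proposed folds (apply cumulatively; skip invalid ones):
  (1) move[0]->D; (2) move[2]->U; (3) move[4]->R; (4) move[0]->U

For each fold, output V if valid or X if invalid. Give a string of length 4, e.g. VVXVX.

Answer: XXVV

Derivation:
Initial: RURDD -> [(0, 0), (1, 0), (1, 1), (2, 1), (2, 0), (2, -1)]
Fold 1: move[0]->D => DURDD INVALID (collision), skipped
Fold 2: move[2]->U => RUUDD INVALID (collision), skipped
Fold 3: move[4]->R => RURDR VALID
Fold 4: move[0]->U => UURDR VALID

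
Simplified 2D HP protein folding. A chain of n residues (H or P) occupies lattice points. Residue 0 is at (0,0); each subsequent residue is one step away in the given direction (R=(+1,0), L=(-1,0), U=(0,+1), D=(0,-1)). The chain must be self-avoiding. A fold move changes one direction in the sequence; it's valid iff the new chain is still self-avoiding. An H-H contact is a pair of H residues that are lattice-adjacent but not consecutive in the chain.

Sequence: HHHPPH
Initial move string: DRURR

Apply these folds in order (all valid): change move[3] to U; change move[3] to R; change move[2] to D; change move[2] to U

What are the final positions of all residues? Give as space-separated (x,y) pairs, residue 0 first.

Answer: (0,0) (0,-1) (1,-1) (1,0) (2,0) (3,0)

Derivation:
Initial moves: DRURR
Fold: move[3]->U => DRUUR (positions: [(0, 0), (0, -1), (1, -1), (1, 0), (1, 1), (2, 1)])
Fold: move[3]->R => DRURR (positions: [(0, 0), (0, -1), (1, -1), (1, 0), (2, 0), (3, 0)])
Fold: move[2]->D => DRDRR (positions: [(0, 0), (0, -1), (1, -1), (1, -2), (2, -2), (3, -2)])
Fold: move[2]->U => DRURR (positions: [(0, 0), (0, -1), (1, -1), (1, 0), (2, 0), (3, 0)])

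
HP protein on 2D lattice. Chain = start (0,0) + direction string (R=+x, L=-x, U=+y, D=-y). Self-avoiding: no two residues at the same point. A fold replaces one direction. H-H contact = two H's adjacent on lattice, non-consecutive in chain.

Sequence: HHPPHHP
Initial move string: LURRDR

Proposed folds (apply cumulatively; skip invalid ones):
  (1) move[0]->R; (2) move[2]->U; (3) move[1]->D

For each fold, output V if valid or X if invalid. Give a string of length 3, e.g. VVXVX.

Answer: VVX

Derivation:
Initial: LURRDR -> [(0, 0), (-1, 0), (-1, 1), (0, 1), (1, 1), (1, 0), (2, 0)]
Fold 1: move[0]->R => RURRDR VALID
Fold 2: move[2]->U => RUURDR VALID
Fold 3: move[1]->D => RDURDR INVALID (collision), skipped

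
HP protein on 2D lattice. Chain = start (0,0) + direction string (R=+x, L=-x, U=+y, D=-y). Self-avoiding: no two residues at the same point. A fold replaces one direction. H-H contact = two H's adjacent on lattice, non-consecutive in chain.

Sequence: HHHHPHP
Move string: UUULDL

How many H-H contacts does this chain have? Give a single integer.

Positions: [(0, 0), (0, 1), (0, 2), (0, 3), (-1, 3), (-1, 2), (-2, 2)]
H-H contact: residue 2 @(0,2) - residue 5 @(-1, 2)

Answer: 1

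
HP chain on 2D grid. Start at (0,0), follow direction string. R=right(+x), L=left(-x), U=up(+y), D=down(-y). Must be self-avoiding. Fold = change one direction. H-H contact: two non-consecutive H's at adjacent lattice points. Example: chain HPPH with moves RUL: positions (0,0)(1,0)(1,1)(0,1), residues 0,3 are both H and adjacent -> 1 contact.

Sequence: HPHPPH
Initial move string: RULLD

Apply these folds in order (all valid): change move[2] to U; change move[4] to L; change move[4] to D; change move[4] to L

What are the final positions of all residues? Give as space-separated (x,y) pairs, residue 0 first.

Initial moves: RULLD
Fold: move[2]->U => RUULD (positions: [(0, 0), (1, 0), (1, 1), (1, 2), (0, 2), (0, 1)])
Fold: move[4]->L => RUULL (positions: [(0, 0), (1, 0), (1, 1), (1, 2), (0, 2), (-1, 2)])
Fold: move[4]->D => RUULD (positions: [(0, 0), (1, 0), (1, 1), (1, 2), (0, 2), (0, 1)])
Fold: move[4]->L => RUULL (positions: [(0, 0), (1, 0), (1, 1), (1, 2), (0, 2), (-1, 2)])

Answer: (0,0) (1,0) (1,1) (1,2) (0,2) (-1,2)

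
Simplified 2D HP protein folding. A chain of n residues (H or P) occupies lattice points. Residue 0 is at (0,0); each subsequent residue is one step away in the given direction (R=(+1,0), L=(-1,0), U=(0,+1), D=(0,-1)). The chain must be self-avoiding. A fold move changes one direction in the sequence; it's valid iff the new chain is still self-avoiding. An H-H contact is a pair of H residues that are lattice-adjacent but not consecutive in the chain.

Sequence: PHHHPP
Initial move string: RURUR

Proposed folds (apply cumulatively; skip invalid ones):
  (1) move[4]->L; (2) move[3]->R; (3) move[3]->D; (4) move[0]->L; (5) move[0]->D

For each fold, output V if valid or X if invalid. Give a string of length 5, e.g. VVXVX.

Answer: VXXVX

Derivation:
Initial: RURUR -> [(0, 0), (1, 0), (1, 1), (2, 1), (2, 2), (3, 2)]
Fold 1: move[4]->L => RURUL VALID
Fold 2: move[3]->R => RURRL INVALID (collision), skipped
Fold 3: move[3]->D => RURDL INVALID (collision), skipped
Fold 4: move[0]->L => LURUL VALID
Fold 5: move[0]->D => DURUL INVALID (collision), skipped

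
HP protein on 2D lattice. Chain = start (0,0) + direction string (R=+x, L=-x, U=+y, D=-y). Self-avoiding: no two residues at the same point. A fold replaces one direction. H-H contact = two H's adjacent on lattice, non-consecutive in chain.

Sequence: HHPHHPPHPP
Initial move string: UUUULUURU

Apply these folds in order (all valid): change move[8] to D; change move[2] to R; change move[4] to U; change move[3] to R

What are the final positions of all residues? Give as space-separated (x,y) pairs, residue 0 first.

Answer: (0,0) (0,1) (0,2) (1,2) (2,2) (2,3) (2,4) (2,5) (3,5) (3,4)

Derivation:
Initial moves: UUUULUURU
Fold: move[8]->D => UUUULUURD (positions: [(0, 0), (0, 1), (0, 2), (0, 3), (0, 4), (-1, 4), (-1, 5), (-1, 6), (0, 6), (0, 5)])
Fold: move[2]->R => UURULUURD (positions: [(0, 0), (0, 1), (0, 2), (1, 2), (1, 3), (0, 3), (0, 4), (0, 5), (1, 5), (1, 4)])
Fold: move[4]->U => UURUUUURD (positions: [(0, 0), (0, 1), (0, 2), (1, 2), (1, 3), (1, 4), (1, 5), (1, 6), (2, 6), (2, 5)])
Fold: move[3]->R => UURRUUURD (positions: [(0, 0), (0, 1), (0, 2), (1, 2), (2, 2), (2, 3), (2, 4), (2, 5), (3, 5), (3, 4)])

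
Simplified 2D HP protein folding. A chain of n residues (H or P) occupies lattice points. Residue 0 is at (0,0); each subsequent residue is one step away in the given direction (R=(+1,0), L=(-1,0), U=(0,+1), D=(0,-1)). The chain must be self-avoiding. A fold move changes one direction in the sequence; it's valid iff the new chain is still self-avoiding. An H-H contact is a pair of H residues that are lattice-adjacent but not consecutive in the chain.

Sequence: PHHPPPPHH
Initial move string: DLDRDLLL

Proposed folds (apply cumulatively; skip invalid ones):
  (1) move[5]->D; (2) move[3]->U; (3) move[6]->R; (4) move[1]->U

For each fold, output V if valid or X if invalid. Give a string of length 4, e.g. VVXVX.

Initial: DLDRDLLL -> [(0, 0), (0, -1), (-1, -1), (-1, -2), (0, -2), (0, -3), (-1, -3), (-2, -3), (-3, -3)]
Fold 1: move[5]->D => DLDRDDLL VALID
Fold 2: move[3]->U => DLDUDDLL INVALID (collision), skipped
Fold 3: move[6]->R => DLDRDDRL INVALID (collision), skipped
Fold 4: move[1]->U => DUDRDDLL INVALID (collision), skipped

Answer: VXXX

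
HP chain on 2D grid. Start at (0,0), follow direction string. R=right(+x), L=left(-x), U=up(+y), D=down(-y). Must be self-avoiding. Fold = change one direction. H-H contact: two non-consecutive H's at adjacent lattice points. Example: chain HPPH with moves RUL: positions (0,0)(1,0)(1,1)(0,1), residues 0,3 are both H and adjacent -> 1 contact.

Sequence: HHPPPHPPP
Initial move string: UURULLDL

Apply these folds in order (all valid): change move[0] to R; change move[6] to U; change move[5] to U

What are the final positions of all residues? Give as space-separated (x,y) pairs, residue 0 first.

Initial moves: UURULLDL
Fold: move[0]->R => RURULLDL (positions: [(0, 0), (1, 0), (1, 1), (2, 1), (2, 2), (1, 2), (0, 2), (0, 1), (-1, 1)])
Fold: move[6]->U => RURULLUL (positions: [(0, 0), (1, 0), (1, 1), (2, 1), (2, 2), (1, 2), (0, 2), (0, 3), (-1, 3)])
Fold: move[5]->U => RURULUUL (positions: [(0, 0), (1, 0), (1, 1), (2, 1), (2, 2), (1, 2), (1, 3), (1, 4), (0, 4)])

Answer: (0,0) (1,0) (1,1) (2,1) (2,2) (1,2) (1,3) (1,4) (0,4)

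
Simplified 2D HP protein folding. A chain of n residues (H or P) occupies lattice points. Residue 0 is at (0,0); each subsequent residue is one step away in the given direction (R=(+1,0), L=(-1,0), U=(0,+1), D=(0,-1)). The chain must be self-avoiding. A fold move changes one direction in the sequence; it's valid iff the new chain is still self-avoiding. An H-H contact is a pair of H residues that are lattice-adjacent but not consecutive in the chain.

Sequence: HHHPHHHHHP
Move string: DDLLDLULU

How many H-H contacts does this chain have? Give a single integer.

Answer: 1

Derivation:
Positions: [(0, 0), (0, -1), (0, -2), (-1, -2), (-2, -2), (-2, -3), (-3, -3), (-3, -2), (-4, -2), (-4, -1)]
H-H contact: residue 4 @(-2,-2) - residue 7 @(-3, -2)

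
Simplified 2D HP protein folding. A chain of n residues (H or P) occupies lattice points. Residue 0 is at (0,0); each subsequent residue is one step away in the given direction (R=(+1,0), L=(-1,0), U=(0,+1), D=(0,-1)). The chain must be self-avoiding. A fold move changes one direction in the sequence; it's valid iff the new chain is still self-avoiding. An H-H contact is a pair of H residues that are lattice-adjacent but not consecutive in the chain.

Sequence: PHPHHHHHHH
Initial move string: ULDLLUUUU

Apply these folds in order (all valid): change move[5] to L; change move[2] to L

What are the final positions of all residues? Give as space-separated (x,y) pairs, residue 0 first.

Initial moves: ULDLLUUUU
Fold: move[5]->L => ULDLLLUUU (positions: [(0, 0), (0, 1), (-1, 1), (-1, 0), (-2, 0), (-3, 0), (-4, 0), (-4, 1), (-4, 2), (-4, 3)])
Fold: move[2]->L => ULLLLLUUU (positions: [(0, 0), (0, 1), (-1, 1), (-2, 1), (-3, 1), (-4, 1), (-5, 1), (-5, 2), (-5, 3), (-5, 4)])

Answer: (0,0) (0,1) (-1,1) (-2,1) (-3,1) (-4,1) (-5,1) (-5,2) (-5,3) (-5,4)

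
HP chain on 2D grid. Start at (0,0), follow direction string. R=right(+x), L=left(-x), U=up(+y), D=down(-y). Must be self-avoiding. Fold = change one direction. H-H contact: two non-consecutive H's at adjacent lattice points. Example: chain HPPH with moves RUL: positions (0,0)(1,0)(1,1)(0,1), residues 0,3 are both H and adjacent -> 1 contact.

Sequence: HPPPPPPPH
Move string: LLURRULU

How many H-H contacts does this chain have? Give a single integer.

Positions: [(0, 0), (-1, 0), (-2, 0), (-2, 1), (-1, 1), (0, 1), (0, 2), (-1, 2), (-1, 3)]
No H-H contacts found.

Answer: 0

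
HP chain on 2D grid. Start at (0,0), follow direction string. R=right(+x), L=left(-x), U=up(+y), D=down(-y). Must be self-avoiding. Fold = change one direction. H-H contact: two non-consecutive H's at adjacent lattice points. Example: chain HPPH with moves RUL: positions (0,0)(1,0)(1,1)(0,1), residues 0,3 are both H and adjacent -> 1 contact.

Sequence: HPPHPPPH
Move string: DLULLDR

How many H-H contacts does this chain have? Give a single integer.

Positions: [(0, 0), (0, -1), (-1, -1), (-1, 0), (-2, 0), (-3, 0), (-3, -1), (-2, -1)]
H-H contact: residue 0 @(0,0) - residue 3 @(-1, 0)

Answer: 1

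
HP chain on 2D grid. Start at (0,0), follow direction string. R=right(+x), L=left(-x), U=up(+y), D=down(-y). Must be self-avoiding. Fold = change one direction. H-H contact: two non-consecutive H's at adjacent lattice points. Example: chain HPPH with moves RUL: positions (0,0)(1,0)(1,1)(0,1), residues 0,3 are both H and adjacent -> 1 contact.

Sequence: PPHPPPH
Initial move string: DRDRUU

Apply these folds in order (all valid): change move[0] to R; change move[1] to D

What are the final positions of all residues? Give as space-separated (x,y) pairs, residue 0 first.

Initial moves: DRDRUU
Fold: move[0]->R => RRDRUU (positions: [(0, 0), (1, 0), (2, 0), (2, -1), (3, -1), (3, 0), (3, 1)])
Fold: move[1]->D => RDDRUU (positions: [(0, 0), (1, 0), (1, -1), (1, -2), (2, -2), (2, -1), (2, 0)])

Answer: (0,0) (1,0) (1,-1) (1,-2) (2,-2) (2,-1) (2,0)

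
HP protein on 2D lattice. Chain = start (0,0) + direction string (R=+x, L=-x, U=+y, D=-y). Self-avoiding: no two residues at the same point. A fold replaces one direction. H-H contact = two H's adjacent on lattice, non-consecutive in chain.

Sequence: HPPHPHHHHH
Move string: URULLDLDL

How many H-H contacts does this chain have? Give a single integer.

Positions: [(0, 0), (0, 1), (1, 1), (1, 2), (0, 2), (-1, 2), (-1, 1), (-2, 1), (-2, 0), (-3, 0)]
No H-H contacts found.

Answer: 0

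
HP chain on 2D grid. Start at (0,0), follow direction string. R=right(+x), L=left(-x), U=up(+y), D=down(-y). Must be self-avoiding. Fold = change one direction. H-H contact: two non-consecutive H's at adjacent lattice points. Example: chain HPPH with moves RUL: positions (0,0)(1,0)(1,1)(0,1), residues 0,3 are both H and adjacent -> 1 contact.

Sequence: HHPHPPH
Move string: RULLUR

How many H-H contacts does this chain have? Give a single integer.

Positions: [(0, 0), (1, 0), (1, 1), (0, 1), (-1, 1), (-1, 2), (0, 2)]
H-H contact: residue 0 @(0,0) - residue 3 @(0, 1)
H-H contact: residue 3 @(0,1) - residue 6 @(0, 2)

Answer: 2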